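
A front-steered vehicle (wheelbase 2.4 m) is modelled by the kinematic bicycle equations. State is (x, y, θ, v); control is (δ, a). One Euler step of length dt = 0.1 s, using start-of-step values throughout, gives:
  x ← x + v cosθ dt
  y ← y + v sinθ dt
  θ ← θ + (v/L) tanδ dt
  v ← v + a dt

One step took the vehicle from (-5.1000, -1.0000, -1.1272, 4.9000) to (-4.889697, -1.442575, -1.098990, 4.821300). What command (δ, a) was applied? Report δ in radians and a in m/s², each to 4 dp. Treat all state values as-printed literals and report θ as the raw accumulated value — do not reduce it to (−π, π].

δ = 0.1373, a = -0.7870

a = (v'−v)/dt = (-0.078700)/0.1 = -0.7870
Δθ = θ'−θ = 0.028210;  (v·dt/L) = 4.9000·0.1/2.4 = 0.204167
tan δ = Δθ·L/(v·dt) = 0.138171  →  δ = 0.1373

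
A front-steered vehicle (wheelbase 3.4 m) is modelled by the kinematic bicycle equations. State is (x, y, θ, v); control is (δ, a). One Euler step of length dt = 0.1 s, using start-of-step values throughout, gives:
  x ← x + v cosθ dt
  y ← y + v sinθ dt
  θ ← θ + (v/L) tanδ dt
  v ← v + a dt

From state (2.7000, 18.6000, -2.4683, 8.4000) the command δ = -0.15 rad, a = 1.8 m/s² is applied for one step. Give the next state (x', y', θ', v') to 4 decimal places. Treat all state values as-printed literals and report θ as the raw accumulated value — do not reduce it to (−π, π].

(2.0433, 18.0762, -2.5056, 8.5800)

x' = 2.7000 + 8.4000·cos(-2.4683)·0.1 = 2.0433
y' = 18.6000 + 8.4000·sin(-2.4683)·0.1 = 18.0762
θ' = -2.4683 + (8.4000/3.4)·tan(-0.15)·0.1 = -2.5056
v' = 8.4000 + 1.8000·0.1 = 8.5800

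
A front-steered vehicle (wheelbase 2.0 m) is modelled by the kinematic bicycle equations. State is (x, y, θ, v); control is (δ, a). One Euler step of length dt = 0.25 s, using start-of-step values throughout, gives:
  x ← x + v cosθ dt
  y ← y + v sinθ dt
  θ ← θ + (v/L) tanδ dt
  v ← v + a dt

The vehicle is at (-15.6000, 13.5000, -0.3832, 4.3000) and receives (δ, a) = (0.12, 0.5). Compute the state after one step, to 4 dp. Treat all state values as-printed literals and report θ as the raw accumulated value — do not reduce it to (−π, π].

x' = -15.6000 + 4.3000·cos(-0.3832)·0.25 = -14.6030
y' = 13.5000 + 4.3000·sin(-0.3832)·0.25 = 13.0981
θ' = -0.3832 + (4.3000/2.0)·tan(0.12)·0.25 = -0.3184
v' = 4.3000 + 0.5000·0.25 = 4.4250

(-14.6030, 13.0981, -0.3184, 4.4250)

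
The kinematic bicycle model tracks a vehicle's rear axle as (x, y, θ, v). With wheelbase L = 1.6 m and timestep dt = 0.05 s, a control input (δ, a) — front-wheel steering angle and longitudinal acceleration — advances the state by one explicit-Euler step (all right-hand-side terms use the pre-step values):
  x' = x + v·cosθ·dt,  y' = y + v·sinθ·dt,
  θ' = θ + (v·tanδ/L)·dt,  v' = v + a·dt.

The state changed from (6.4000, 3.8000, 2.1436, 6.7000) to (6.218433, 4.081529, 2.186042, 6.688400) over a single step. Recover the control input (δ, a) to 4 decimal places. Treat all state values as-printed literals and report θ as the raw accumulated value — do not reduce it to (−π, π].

δ = 0.2000, a = -0.2320

a = (v'−v)/dt = (-0.011600)/0.05 = -0.2320
Δθ = θ'−θ = 0.042442;  (v·dt/L) = 6.7000·0.05/1.6 = 0.209375
tan δ = Δθ·L/(v·dt) = 0.202708  →  δ = 0.2000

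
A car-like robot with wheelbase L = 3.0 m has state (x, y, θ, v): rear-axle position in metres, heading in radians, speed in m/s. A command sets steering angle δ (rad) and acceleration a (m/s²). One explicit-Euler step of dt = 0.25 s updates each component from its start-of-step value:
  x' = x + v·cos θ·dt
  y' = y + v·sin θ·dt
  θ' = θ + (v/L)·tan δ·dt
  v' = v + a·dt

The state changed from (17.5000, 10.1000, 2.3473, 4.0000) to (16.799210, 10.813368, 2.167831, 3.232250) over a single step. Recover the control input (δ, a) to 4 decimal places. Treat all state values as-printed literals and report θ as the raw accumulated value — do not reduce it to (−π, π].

a = (v'−v)/dt = (-0.767750)/0.25 = -3.0710
Δθ = θ'−θ = -0.179469;  (v·dt/L) = 4.0000·0.25/3.0 = 0.333333
tan δ = Δθ·L/(v·dt) = -0.538407  →  δ = -0.4939

δ = -0.4939, a = -3.0710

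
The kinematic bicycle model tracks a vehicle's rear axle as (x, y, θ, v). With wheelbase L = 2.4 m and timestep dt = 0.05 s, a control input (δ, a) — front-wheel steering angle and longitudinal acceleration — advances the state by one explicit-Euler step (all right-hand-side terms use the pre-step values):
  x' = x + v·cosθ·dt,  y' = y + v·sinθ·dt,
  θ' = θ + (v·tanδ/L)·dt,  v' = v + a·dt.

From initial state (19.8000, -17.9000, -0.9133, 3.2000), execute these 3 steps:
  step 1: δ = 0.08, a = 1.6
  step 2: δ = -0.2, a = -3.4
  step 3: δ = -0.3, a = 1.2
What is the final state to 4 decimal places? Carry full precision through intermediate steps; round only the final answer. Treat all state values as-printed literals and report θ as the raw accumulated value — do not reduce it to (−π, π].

after step 1 (δ=0.08, a=1.6): (19.897782, -18.026644, -0.907955, 3.280000)
after step 2 (δ=-0.2, a=-3.4): (19.998701, -18.155916, -0.921807, 3.110000)
after step 3 (δ=-0.3, a=1.2): (20.092682, -18.279803, -0.941850, 3.170000)

(20.0927, -18.2798, -0.9418, 3.1700)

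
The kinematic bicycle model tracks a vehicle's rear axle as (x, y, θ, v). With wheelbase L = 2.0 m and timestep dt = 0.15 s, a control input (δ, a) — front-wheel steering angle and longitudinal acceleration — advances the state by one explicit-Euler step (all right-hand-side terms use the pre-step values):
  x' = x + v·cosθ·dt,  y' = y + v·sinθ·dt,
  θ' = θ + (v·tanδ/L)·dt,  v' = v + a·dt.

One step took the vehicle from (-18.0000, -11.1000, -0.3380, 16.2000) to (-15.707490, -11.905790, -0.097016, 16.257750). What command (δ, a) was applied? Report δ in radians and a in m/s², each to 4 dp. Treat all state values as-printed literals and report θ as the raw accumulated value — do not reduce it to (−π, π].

δ = 0.1958, a = 0.3850

a = (v'−v)/dt = (0.057750)/0.15 = 0.3850
Δθ = θ'−θ = 0.240984;  (v·dt/L) = 16.2000·0.15/2.0 = 1.215000
tan δ = Δθ·L/(v·dt) = 0.198341  →  δ = 0.1958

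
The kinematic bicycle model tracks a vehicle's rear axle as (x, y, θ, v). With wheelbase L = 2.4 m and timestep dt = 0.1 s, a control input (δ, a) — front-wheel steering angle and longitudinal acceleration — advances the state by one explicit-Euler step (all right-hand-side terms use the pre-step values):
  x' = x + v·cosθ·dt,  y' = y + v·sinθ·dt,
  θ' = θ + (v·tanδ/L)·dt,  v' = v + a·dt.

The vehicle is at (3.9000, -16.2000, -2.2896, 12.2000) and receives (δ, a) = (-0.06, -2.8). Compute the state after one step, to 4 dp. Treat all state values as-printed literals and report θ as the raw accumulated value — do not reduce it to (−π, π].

x' = 3.9000 + 12.2000·cos(-2.2896)·0.1 = 3.0966
y' = -16.2000 + 12.2000·sin(-2.2896)·0.1 = -17.1182
θ' = -2.2896 + (12.2000/2.4)·tan(-0.06)·0.1 = -2.3201
v' = 12.2000 − 2.8000·0.1 = 11.9200

(3.0966, -17.1182, -2.3201, 11.9200)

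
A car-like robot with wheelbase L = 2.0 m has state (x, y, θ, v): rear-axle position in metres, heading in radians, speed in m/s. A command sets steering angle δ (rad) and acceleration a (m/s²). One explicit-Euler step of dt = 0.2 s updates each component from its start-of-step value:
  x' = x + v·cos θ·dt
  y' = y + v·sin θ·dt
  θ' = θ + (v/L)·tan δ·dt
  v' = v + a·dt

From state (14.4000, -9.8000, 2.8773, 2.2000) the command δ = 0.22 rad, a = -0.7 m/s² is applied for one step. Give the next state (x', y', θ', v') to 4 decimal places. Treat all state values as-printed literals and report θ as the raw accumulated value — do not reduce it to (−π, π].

x' = 14.4000 + 2.2000·cos(2.8773)·0.2 = 13.9753
y' = -9.8000 + 2.2000·sin(2.8773)·0.2 = -9.6851
θ' = 2.8773 + (2.2000/2.0)·tan(0.22)·0.2 = 2.9265
v' = 2.2000 − 0.7000·0.2 = 2.0600

(13.9753, -9.6851, 2.9265, 2.0600)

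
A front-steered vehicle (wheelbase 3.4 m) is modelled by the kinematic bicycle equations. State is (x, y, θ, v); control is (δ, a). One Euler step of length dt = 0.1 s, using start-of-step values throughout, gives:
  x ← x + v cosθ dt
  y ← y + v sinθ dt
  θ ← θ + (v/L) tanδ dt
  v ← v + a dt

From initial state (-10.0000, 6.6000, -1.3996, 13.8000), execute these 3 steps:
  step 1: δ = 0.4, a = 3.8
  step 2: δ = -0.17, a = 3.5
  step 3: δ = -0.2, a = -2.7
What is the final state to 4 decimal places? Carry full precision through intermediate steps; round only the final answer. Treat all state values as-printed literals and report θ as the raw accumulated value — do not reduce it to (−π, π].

after step 1 (δ=0.4, a=3.8): (-9.764901, 5.240173, -1.227996, 14.180000)
after step 2 (δ=-0.17, a=3.5): (-9.288275, 3.904677, -1.299587, 14.530000)
after step 3 (δ=-0.2, a=-2.7): (-8.899020, 2.504788, -1.386215, 14.260000)

(-8.8990, 2.5048, -1.3862, 14.2600)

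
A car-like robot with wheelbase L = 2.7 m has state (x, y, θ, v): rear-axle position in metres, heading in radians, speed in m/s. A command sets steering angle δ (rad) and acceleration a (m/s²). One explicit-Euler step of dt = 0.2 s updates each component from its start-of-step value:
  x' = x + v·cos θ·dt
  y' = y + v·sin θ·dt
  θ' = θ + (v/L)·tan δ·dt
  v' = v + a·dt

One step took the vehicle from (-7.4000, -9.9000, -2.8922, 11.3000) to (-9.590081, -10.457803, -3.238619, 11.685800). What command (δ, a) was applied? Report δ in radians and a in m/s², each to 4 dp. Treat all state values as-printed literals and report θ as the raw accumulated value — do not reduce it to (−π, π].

a = (v'−v)/dt = (0.385800)/0.2 = 1.9290
Δθ = θ'−θ = -0.346419;  (v·dt/L) = 11.3000·0.2/2.7 = 0.837037
tan δ = Δθ·L/(v·dt) = -0.413863  →  δ = -0.3924

δ = -0.3924, a = 1.9290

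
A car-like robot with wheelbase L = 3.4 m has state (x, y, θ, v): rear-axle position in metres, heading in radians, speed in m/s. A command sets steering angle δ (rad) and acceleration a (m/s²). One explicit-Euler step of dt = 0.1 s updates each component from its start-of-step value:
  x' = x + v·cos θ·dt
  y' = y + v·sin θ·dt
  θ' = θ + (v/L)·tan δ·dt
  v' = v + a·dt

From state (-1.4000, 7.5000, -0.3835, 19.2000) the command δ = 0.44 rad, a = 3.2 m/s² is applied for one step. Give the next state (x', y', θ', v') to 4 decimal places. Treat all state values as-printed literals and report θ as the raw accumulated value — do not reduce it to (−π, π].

x' = -1.4000 + 19.2000·cos(-0.3835)·0.1 = 0.3805
y' = 7.5000 + 19.2000·sin(-0.3835)·0.1 = 6.7816
θ' = -0.3835 + (19.2000/3.4)·tan(0.44)·0.1 = -0.1176
v' = 19.2000 + 3.2000·0.1 = 19.5200

(0.3805, 6.7816, -0.1176, 19.5200)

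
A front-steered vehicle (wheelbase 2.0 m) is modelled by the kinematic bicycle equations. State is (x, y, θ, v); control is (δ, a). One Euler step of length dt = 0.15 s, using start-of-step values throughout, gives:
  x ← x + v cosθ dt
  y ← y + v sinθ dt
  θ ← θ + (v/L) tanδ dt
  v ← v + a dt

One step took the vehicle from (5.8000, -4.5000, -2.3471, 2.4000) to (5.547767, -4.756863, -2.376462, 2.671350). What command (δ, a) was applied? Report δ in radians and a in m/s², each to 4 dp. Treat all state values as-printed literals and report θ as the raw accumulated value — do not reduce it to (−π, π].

δ = -0.1617, a = 1.8090

a = (v'−v)/dt = (0.271350)/0.15 = 1.8090
Δθ = θ'−θ = -0.029362;  (v·dt/L) = 2.4000·0.15/2.0 = 0.180000
tan δ = Δθ·L/(v·dt) = -0.163122  →  δ = -0.1617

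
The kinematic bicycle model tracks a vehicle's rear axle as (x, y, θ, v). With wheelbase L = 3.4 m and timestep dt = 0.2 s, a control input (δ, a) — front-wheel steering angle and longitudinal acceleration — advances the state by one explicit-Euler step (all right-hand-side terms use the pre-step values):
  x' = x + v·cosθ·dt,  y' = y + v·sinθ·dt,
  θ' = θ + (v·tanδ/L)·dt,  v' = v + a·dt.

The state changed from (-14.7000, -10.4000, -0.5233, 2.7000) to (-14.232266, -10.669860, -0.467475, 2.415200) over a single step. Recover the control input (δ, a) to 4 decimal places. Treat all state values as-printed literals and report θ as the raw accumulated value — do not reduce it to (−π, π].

δ = 0.3380, a = -1.4240

a = (v'−v)/dt = (-0.284800)/0.2 = -1.4240
Δθ = θ'−θ = 0.055825;  (v·dt/L) = 2.7000·0.2/3.4 = 0.158824
tan δ = Δθ·L/(v·dt) = 0.351491  →  δ = 0.3380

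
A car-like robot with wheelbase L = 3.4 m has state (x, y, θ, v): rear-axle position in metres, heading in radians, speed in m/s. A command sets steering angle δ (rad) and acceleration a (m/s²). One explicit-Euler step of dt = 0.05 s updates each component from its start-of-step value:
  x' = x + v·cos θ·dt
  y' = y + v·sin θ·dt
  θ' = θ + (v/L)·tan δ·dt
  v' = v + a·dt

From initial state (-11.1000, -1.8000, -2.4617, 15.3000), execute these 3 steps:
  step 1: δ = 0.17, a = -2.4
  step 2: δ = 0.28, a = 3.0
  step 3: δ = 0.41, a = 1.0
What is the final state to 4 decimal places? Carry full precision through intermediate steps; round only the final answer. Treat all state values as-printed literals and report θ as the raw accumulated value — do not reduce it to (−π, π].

(-12.8097, -3.3211, -2.2609, 15.3800)

after step 1 (δ=0.17, a=-2.4): (-11.694895, -2.280963, -2.423077, 15.180000)
after step 2 (δ=0.28, a=3.0): (-12.266258, -2.780588, -2.358885, 15.330000)
after step 3 (δ=0.41, a=1.0): (-12.809711, -3.321125, -2.260901, 15.380000)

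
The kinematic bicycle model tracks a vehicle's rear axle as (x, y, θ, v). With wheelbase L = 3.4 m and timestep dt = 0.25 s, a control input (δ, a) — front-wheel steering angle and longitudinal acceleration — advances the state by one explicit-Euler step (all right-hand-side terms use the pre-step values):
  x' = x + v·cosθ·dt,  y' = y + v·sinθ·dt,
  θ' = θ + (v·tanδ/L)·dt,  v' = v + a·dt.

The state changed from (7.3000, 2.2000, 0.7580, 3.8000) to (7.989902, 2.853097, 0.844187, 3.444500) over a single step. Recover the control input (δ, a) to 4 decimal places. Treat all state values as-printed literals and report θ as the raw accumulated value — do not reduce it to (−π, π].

a = (v'−v)/dt = (-0.355500)/0.25 = -1.4220
Δθ = θ'−θ = 0.086187;  (v·dt/L) = 3.8000·0.25/3.4 = 0.279412
tan δ = Δθ·L/(v·dt) = 0.308459  →  δ = 0.2992

δ = 0.2992, a = -1.4220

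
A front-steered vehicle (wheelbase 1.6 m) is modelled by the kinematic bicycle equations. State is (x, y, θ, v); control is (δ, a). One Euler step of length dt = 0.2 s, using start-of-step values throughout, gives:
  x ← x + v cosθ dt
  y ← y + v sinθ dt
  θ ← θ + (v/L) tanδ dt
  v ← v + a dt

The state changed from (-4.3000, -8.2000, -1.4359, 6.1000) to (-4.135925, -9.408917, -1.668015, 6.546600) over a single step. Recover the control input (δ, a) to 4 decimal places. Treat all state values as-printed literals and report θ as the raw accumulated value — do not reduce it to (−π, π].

a = (v'−v)/dt = (0.446600)/0.2 = 2.2330
Δθ = θ'−θ = -0.232115;  (v·dt/L) = 6.1000·0.2/1.6 = 0.762500
tan δ = Δθ·L/(v·dt) = -0.304413  →  δ = -0.2955

δ = -0.2955, a = 2.2330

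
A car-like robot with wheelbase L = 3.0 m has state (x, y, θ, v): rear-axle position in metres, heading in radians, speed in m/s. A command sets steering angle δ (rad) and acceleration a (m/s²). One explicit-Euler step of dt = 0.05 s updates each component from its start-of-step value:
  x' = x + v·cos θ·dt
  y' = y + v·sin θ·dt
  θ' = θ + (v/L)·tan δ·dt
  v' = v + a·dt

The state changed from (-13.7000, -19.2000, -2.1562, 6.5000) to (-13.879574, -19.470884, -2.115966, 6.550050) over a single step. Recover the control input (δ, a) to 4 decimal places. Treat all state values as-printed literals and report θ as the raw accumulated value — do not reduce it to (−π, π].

δ = 0.3556, a = 1.0010

a = (v'−v)/dt = (0.050050)/0.05 = 1.0010
Δθ = θ'−θ = 0.040234;  (v·dt/L) = 6.5000·0.05/3.0 = 0.108333
tan δ = Δθ·L/(v·dt) = 0.371391  →  δ = 0.3556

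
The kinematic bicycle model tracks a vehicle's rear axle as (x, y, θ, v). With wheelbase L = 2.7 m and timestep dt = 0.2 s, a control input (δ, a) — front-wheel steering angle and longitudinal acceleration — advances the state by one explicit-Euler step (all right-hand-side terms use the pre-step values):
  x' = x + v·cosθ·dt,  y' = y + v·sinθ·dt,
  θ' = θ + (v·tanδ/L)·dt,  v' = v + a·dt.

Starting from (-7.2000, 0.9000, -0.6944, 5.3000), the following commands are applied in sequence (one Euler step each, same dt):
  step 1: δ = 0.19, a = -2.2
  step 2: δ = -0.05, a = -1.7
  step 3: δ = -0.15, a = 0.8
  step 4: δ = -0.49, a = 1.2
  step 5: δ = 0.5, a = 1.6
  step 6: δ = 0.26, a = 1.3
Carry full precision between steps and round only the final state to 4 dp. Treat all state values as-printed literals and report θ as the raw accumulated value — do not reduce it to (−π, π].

(-2.6917, -2.8810, -0.5701, 5.5000)

after step 1 (δ=0.19, a=-2.2): (-6.385456, 0.221680, -0.618897, 4.860000)
after step 2 (δ=-0.05, a=-1.7): (-5.593743, -0.342213, -0.636912, 4.520000)
after step 3 (δ=-0.15, a=0.8): (-4.866985, -0.879836, -0.687514, 4.680000)
after step 4 (δ=-0.49, a=1.2): (-4.143620, -1.473838, -0.872422, 4.920000)
after step 5 (δ=0.5, a=1.6): (-3.510934, -2.227472, -0.673325, 5.240000)
after step 6 (δ=0.26, a=1.3): (-2.691657, -2.880993, -0.570069, 5.500000)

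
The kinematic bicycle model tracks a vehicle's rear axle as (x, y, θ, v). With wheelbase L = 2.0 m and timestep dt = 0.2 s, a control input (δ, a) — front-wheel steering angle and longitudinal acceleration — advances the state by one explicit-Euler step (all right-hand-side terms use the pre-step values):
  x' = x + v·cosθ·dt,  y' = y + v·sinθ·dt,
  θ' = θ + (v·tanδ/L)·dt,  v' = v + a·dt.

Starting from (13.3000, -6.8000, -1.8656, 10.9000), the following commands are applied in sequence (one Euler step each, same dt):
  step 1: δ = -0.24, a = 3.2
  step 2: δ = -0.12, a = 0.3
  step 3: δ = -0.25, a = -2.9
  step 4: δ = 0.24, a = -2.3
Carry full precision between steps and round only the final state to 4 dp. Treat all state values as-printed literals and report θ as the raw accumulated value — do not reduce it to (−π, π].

after step 1 (δ=-0.24, a=3.2): (12.666597, -8.885953, -2.132341, 11.540000)
after step 2 (δ=-0.12, a=0.3): (11.437599, -10.839522, -2.271490, 11.600000)
after step 3 (δ=-0.25, a=-2.9): (9.941784, -12.612919, -2.567686, 11.020000)
after step 4 (δ=0.24, a=-2.3): (8.090895, -13.809507, -2.298009, 10.560000)

(8.0909, -13.8095, -2.2980, 10.5600)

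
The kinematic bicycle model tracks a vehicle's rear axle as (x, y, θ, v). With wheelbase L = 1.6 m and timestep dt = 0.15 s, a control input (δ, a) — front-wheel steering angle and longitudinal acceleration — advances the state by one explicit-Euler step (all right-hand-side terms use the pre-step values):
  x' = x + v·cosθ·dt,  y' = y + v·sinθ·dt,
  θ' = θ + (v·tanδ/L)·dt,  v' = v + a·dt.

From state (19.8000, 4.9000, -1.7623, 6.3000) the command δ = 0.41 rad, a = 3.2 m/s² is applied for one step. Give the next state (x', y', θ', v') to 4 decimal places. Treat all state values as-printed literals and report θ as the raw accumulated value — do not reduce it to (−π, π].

(19.6201, 3.9723, -1.5056, 6.7800)

x' = 19.8000 + 6.3000·cos(-1.7623)·0.15 = 19.6201
y' = 4.9000 + 6.3000·sin(-1.7623)·0.15 = 3.9723
θ' = -1.7623 + (6.3000/1.6)·tan(0.41)·0.15 = -1.5056
v' = 6.3000 + 3.2000·0.15 = 6.7800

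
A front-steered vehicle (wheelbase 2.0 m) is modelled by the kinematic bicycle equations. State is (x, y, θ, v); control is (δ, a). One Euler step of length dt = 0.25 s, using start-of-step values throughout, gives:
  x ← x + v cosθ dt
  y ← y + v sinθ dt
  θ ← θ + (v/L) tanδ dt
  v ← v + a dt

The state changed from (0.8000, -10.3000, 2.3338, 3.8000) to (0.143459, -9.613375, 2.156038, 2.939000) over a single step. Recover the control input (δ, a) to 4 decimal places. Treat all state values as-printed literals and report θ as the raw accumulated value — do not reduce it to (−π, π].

a = (v'−v)/dt = (-0.861000)/0.25 = -3.4440
Δθ = θ'−θ = -0.177762;  (v·dt/L) = 3.8000·0.25/2.0 = 0.475000
tan δ = Δθ·L/(v·dt) = -0.374236  →  δ = -0.3581

δ = -0.3581, a = -3.4440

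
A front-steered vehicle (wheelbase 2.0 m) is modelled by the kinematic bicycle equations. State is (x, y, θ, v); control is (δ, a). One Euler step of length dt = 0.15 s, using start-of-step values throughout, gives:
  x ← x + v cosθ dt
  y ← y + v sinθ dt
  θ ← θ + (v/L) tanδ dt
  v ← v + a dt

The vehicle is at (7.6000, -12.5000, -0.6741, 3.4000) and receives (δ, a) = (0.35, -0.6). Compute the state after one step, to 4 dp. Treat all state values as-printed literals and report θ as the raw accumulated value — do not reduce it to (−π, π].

x' = 7.6000 + 3.4000·cos(-0.6741)·0.15 = 7.9984
y' = -12.5000 + 3.4000·sin(-0.6741)·0.15 = -12.8183
θ' = -0.6741 + (3.4000/2.0)·tan(0.35)·0.15 = -0.5810
v' = 3.4000 − 0.6000·0.15 = 3.3100

(7.9984, -12.8183, -0.5810, 3.3100)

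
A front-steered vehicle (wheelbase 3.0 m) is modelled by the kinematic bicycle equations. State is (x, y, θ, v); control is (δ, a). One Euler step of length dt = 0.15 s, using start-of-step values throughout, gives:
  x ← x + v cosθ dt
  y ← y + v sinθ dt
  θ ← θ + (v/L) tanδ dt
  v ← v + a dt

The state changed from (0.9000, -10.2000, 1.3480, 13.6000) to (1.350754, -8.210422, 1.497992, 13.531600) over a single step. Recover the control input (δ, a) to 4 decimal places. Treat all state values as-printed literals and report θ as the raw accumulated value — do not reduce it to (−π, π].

δ = 0.2171, a = -0.4560

a = (v'−v)/dt = (-0.068400)/0.15 = -0.4560
Δθ = θ'−θ = 0.149992;  (v·dt/L) = 13.6000·0.15/3.0 = 0.680000
tan δ = Δθ·L/(v·dt) = 0.220576  →  δ = 0.2171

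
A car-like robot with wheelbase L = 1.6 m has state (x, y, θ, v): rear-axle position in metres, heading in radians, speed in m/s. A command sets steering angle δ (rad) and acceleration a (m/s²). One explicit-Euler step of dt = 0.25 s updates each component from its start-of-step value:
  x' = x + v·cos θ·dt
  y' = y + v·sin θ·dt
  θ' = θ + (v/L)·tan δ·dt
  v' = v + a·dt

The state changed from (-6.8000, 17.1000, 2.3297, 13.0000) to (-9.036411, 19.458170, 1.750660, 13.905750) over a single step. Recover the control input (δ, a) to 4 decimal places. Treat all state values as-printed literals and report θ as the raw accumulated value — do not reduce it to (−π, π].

δ = -0.2777, a = 3.6230

a = (v'−v)/dt = (0.905750)/0.25 = 3.6230
Δθ = θ'−θ = -0.579040;  (v·dt/L) = 13.0000·0.25/1.6 = 2.031250
tan δ = Δθ·L/(v·dt) = -0.285066  →  δ = -0.2777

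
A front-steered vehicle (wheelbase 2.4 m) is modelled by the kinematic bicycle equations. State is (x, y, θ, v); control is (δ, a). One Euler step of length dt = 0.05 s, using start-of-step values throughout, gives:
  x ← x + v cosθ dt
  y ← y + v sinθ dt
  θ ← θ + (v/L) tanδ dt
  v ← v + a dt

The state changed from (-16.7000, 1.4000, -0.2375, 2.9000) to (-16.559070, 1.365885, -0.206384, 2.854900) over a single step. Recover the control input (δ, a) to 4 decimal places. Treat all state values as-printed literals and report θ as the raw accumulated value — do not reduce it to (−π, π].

a = (v'−v)/dt = (-0.045100)/0.05 = -0.9020
Δθ = θ'−θ = 0.031116;  (v·dt/L) = 2.9000·0.05/2.4 = 0.060417
tan δ = Δθ·L/(v·dt) = 0.515023  →  δ = 0.4756

δ = 0.4756, a = -0.9020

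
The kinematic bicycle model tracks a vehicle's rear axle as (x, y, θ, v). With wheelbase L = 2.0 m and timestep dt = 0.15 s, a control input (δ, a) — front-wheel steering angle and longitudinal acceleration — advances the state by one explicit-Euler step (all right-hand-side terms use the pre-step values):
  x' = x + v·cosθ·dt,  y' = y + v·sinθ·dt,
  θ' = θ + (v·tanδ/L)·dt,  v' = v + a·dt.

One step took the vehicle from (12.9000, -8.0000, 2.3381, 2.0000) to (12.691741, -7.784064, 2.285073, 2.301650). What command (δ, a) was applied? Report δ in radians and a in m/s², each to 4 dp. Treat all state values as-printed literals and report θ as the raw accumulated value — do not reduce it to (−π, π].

a = (v'−v)/dt = (0.301650)/0.15 = 2.0110
Δθ = θ'−θ = -0.053027;  (v·dt/L) = 2.0000·0.15/2.0 = 0.150000
tan δ = Δθ·L/(v·dt) = -0.353513  →  δ = -0.3398

δ = -0.3398, a = 2.0110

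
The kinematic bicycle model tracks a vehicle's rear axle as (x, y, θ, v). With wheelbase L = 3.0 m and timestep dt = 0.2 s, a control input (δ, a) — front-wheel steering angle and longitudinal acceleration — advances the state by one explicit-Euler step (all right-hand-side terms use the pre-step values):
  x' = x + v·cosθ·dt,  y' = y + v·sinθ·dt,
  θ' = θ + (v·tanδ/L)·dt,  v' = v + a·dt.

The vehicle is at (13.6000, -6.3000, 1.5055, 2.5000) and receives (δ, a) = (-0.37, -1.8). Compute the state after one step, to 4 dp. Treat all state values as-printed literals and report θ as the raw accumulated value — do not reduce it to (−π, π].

(13.6326, -5.8011, 1.4409, 2.1400)

x' = 13.6000 + 2.5000·cos(1.5055)·0.2 = 13.6326
y' = -6.3000 + 2.5000·sin(1.5055)·0.2 = -5.8011
θ' = 1.5055 + (2.5000/3.0)·tan(-0.37)·0.2 = 1.4409
v' = 2.5000 − 1.8000·0.2 = 2.1400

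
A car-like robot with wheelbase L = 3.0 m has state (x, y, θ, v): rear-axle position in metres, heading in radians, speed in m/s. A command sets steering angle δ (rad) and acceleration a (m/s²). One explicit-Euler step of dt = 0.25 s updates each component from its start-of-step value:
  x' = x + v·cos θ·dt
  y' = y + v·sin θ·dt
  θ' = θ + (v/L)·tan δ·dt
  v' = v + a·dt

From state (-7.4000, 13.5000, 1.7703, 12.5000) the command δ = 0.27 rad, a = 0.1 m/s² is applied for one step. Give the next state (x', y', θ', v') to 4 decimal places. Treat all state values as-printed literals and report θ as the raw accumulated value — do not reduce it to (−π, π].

(-8.0193, 16.5630, 2.0586, 12.5250)

x' = -7.4000 + 12.5000·cos(1.7703)·0.25 = -8.0193
y' = 13.5000 + 12.5000·sin(1.7703)·0.25 = 16.5630
θ' = 1.7703 + (12.5000/3.0)·tan(0.27)·0.25 = 2.0586
v' = 12.5000 + 0.1000·0.25 = 12.5250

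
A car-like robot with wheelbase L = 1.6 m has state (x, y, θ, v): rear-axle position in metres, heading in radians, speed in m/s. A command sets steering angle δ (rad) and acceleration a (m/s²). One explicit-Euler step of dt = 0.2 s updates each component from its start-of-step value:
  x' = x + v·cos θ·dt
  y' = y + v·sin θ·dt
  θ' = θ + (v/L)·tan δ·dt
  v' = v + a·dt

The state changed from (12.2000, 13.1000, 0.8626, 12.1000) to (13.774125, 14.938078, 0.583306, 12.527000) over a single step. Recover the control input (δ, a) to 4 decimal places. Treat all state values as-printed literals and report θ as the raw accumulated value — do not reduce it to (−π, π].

a = (v'−v)/dt = (0.427000)/0.2 = 2.1350
Δθ = θ'−θ = -0.279294;  (v·dt/L) = 12.1000·0.2/1.6 = 1.512500
tan δ = Δθ·L/(v·dt) = -0.184657  →  δ = -0.1826

δ = -0.1826, a = 2.1350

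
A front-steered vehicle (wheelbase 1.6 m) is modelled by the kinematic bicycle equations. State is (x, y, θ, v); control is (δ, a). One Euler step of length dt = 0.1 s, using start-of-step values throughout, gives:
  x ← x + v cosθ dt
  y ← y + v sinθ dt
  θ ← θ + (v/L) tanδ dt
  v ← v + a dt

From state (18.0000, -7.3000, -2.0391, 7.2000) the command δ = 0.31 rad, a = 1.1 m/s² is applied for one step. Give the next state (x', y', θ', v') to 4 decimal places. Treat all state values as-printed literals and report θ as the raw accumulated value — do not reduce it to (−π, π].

(17.6750, -7.9425, -1.8950, 7.3100)

x' = 18.0000 + 7.2000·cos(-2.0391)·0.1 = 17.6750
y' = -7.3000 + 7.2000·sin(-2.0391)·0.1 = -7.9425
θ' = -2.0391 + (7.2000/1.6)·tan(0.31)·0.1 = -1.8950
v' = 7.2000 + 1.1000·0.1 = 7.3100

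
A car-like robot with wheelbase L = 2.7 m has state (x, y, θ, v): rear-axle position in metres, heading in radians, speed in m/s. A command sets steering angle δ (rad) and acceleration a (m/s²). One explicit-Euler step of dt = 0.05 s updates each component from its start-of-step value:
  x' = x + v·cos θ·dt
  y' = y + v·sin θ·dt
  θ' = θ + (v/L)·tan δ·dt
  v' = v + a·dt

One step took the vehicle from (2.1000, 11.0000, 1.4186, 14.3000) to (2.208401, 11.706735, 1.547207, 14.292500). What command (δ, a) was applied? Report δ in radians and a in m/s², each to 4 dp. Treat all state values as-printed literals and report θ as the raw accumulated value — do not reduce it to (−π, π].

δ = 0.4521, a = -0.1500

a = (v'−v)/dt = (-0.007500)/0.05 = -0.1500
Δθ = θ'−θ = 0.128607;  (v·dt/L) = 14.3000·0.05/2.7 = 0.264815
tan δ = Δθ·L/(v·dt) = 0.485649  →  δ = 0.4521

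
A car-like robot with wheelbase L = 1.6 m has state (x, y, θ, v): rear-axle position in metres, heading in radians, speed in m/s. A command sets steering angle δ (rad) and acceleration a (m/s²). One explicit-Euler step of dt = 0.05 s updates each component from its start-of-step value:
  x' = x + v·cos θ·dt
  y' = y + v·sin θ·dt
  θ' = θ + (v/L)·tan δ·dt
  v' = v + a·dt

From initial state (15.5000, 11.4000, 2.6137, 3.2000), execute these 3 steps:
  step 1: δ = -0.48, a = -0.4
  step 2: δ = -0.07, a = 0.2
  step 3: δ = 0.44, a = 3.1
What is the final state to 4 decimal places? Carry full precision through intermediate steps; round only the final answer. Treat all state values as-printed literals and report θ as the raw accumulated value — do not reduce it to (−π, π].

after step 1 (δ=-0.48, a=-0.4): (15.361781, 11.480594, 2.561639, 3.180000)
after step 2 (δ=-0.07, a=0.2): (15.228779, 11.567724, 2.554671, 3.190000)
after step 3 (δ=0.44, a=3.1): (15.095972, 11.656055, 2.601602, 3.345000)

(15.0960, 11.6561, 2.6016, 3.3450)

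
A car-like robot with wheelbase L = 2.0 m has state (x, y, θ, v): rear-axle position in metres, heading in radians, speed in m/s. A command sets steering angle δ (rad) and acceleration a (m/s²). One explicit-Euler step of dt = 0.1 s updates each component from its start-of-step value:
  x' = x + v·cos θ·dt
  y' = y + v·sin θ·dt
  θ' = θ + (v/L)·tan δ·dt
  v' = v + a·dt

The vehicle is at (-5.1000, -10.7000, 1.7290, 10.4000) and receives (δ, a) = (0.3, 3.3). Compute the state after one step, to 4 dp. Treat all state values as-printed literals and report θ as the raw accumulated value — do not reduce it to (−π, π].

(-5.2638, -9.6730, 1.8899, 10.7300)

x' = -5.1000 + 10.4000·cos(1.7290)·0.1 = -5.2638
y' = -10.7000 + 10.4000·sin(1.7290)·0.1 = -9.6730
θ' = 1.7290 + (10.4000/2.0)·tan(0.3)·0.1 = 1.8899
v' = 10.4000 + 3.3000·0.1 = 10.7300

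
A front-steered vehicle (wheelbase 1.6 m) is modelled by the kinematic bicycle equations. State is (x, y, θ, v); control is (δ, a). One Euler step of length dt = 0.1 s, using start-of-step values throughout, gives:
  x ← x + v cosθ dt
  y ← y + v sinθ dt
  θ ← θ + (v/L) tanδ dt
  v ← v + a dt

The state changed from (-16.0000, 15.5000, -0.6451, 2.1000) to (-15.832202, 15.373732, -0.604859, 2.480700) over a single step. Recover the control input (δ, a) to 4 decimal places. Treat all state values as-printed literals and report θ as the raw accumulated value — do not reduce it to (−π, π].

a = (v'−v)/dt = (0.380700)/0.1 = 3.8070
Δθ = θ'−θ = 0.040241;  (v·dt/L) = 2.1000·0.1/1.6 = 0.131250
tan δ = Δθ·L/(v·dt) = 0.306598  →  δ = 0.2975

δ = 0.2975, a = 3.8070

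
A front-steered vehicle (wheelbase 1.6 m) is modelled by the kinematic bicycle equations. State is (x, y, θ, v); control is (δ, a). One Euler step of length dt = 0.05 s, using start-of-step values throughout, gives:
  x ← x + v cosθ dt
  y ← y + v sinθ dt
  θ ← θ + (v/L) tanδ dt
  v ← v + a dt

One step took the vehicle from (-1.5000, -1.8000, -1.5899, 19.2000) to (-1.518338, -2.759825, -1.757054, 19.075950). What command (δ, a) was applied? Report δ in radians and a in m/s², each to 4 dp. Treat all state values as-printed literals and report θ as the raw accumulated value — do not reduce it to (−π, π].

a = (v'−v)/dt = (-0.124050)/0.05 = -2.4810
Δθ = θ'−θ = -0.167154;  (v·dt/L) = 19.2000·0.05/1.6 = 0.600000
tan δ = Δθ·L/(v·dt) = -0.278590  →  δ = -0.2717

δ = -0.2717, a = -2.4810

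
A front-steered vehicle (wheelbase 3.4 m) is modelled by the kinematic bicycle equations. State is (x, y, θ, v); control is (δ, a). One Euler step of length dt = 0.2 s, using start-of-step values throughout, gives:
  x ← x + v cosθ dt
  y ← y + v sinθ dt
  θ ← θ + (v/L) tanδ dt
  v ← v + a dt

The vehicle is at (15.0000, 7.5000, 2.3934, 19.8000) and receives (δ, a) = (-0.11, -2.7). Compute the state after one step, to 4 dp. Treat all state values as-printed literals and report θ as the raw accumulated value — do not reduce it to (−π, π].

(12.0976, 10.1940, 2.2648, 19.2600)

x' = 15.0000 + 19.8000·cos(2.3934)·0.2 = 12.0976
y' = 7.5000 + 19.8000·sin(2.3934)·0.2 = 10.1940
θ' = 2.3934 + (19.8000/3.4)·tan(-0.11)·0.2 = 2.2648
v' = 19.8000 − 2.7000·0.2 = 19.2600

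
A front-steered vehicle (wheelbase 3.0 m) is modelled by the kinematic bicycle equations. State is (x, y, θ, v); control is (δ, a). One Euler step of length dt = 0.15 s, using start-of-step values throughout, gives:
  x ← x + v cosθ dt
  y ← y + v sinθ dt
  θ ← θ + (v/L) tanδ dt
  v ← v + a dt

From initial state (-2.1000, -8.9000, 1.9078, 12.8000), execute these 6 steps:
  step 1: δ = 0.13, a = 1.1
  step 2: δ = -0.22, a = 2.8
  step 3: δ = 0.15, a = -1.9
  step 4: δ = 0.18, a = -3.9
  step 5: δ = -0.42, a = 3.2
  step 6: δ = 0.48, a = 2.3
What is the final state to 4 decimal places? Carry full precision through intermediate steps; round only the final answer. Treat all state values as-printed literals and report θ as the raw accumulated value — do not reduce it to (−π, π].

(-6.1112, 2.0009, 2.1257, 13.3400)

after step 1 (δ=0.13, a=1.1): (-2.734869, -7.088001, 1.991472, 12.965000)
after step 2 (δ=-0.22, a=2.8): (-3.529060, -5.312807, 1.846511, 13.385000)
after step 3 (δ=0.15, a=-1.9): (-4.075639, -3.380888, 1.947658, 13.100000)
after step 4 (δ=0.18, a=-3.9): (-4.798767, -1.553783, 2.066848, 12.515000)
after step 5 (δ=-0.42, a=3.2): (-5.692256, 0.097199, 1.787405, 12.995000)
after step 6 (δ=0.48, a=2.3): (-6.111187, 2.000899, 2.125672, 13.340000)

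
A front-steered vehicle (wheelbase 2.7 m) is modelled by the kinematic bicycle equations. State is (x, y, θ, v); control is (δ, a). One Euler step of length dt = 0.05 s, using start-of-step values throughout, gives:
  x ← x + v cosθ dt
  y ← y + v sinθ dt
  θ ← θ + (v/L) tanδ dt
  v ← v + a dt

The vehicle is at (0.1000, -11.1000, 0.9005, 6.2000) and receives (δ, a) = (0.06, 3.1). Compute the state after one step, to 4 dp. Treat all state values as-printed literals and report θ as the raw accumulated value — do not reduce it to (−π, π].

(0.2926, -10.8571, 0.9074, 6.3550)

x' = 0.1000 + 6.2000·cos(0.9005)·0.05 = 0.2926
y' = -11.1000 + 6.2000·sin(0.9005)·0.05 = -10.8571
θ' = 0.9005 + (6.2000/2.7)·tan(0.06)·0.05 = 0.9074
v' = 6.2000 + 3.1000·0.05 = 6.3550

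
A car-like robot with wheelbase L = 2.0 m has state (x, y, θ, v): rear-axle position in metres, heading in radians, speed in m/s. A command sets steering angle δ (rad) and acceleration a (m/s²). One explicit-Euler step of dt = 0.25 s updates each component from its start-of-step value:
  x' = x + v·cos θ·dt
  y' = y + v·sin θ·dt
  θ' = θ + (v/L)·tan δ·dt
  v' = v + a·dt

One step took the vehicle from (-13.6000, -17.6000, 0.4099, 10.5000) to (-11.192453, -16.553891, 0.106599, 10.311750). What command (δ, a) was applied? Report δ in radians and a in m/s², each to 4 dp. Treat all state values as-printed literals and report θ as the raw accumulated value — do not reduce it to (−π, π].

a = (v'−v)/dt = (-0.188250)/0.25 = -0.7530
Δθ = θ'−θ = -0.303301;  (v·dt/L) = 10.5000·0.25/2.0 = 1.312500
tan δ = Δθ·L/(v·dt) = -0.231086  →  δ = -0.2271

δ = -0.2271, a = -0.7530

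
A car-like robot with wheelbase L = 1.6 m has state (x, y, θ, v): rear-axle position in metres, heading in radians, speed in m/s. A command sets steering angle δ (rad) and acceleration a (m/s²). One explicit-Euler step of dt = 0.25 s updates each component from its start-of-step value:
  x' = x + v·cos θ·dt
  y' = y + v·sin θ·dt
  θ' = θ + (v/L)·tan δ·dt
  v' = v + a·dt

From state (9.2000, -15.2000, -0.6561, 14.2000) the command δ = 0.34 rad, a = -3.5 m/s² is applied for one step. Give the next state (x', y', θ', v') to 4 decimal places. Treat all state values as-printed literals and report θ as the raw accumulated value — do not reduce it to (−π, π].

x' = 9.2000 + 14.2000·cos(-0.6561)·0.25 = 12.0129
y' = -15.2000 + 14.2000·sin(-0.6561)·0.25 = -17.3656
θ' = -0.6561 + (14.2000/1.6)·tan(0.34)·0.25 = 0.1288
v' = 14.2000 − 3.5000·0.25 = 13.3250

(12.0129, -17.3656, 0.1288, 13.3250)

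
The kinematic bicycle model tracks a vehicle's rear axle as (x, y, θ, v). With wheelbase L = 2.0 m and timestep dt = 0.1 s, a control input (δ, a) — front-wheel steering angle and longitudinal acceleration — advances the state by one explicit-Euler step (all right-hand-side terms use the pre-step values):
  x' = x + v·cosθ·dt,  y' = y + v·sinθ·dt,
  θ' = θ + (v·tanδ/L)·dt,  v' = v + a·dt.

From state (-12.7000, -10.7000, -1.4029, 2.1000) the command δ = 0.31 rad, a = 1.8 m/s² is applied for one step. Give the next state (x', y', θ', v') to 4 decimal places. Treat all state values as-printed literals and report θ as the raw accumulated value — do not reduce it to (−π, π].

x' = -12.7000 + 2.1000·cos(-1.4029)·0.1 = -12.6649
y' = -10.7000 + 2.1000·sin(-1.4029)·0.1 = -10.9070
θ' = -1.4029 + (2.1000/2.0)·tan(0.31)·0.1 = -1.3693
v' = 2.1000 + 1.8000·0.1 = 2.2800

(-12.6649, -10.9070, -1.3693, 2.2800)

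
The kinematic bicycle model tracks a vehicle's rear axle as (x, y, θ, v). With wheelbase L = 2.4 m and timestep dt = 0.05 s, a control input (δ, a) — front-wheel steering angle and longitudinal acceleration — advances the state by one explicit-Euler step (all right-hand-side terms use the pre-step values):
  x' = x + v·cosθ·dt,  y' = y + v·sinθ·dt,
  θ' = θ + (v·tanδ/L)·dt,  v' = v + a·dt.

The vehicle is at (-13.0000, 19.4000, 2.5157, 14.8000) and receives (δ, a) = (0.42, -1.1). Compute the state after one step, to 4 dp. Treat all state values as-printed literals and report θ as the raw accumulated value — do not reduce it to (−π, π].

x' = -13.0000 + 14.8000·cos(2.5157)·0.05 = -13.5997
y' = 19.4000 + 14.8000·sin(2.5157)·0.05 = 19.8335
θ' = 2.5157 + (14.8000/2.4)·tan(0.42)·0.05 = 2.6534
v' = 14.8000 − 1.1000·0.05 = 14.7450

(-13.5997, 19.8335, 2.6534, 14.7450)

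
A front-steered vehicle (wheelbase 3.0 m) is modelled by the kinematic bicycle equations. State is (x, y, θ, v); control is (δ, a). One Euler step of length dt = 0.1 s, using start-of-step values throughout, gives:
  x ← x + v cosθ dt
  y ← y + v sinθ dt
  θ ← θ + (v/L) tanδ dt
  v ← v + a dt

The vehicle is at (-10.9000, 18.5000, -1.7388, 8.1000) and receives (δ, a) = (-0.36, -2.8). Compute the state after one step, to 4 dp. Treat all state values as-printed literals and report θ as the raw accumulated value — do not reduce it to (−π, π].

(-11.0354, 17.7014, -1.8404, 7.8200)

x' = -10.9000 + 8.1000·cos(-1.7388)·0.1 = -11.0354
y' = 18.5000 + 8.1000·sin(-1.7388)·0.1 = 17.7014
θ' = -1.7388 + (8.1000/3.0)·tan(-0.36)·0.1 = -1.8404
v' = 8.1000 − 2.8000·0.1 = 7.8200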